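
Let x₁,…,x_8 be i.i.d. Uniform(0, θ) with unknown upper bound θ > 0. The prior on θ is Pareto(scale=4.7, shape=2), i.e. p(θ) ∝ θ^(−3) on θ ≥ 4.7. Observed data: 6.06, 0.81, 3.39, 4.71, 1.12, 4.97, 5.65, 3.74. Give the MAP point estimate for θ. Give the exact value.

The Uniform(0, θ) likelihood is θ^(−n) for θ ≥ max(xᵢ), zero otherwise. Here max(xᵢ) = 6.06.
Posterior ∝ θ^(−3) · θ^(−8) = θ^(−11) on θ ≥ max(4.7, 6.06) = 6.06.
This density is strictly decreasing in θ, so the posterior mode lies at the lower boundary of the support.

θ̂_MAP = 6.06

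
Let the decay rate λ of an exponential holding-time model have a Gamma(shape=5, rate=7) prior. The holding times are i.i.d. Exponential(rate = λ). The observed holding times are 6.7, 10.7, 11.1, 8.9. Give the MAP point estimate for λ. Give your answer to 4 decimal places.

The Exponential(rate=λ) likelihood is ∝ λ^n e^(−λΣtᵢ). Here n = 4 and Σtᵢ = 6.7 + 10.7 + 11.1 + 8.9 = 37.4.
Posterior ∝ λ^4e^(−7λ) · λ^4e^(−37.4λ) = λ^8e^(−44.4λ), i.e. Gamma(9, 44.4).
Mode = (a−1)/b = 8/44.4 ≈ 0.1802.

λ̂_MAP = 0.1802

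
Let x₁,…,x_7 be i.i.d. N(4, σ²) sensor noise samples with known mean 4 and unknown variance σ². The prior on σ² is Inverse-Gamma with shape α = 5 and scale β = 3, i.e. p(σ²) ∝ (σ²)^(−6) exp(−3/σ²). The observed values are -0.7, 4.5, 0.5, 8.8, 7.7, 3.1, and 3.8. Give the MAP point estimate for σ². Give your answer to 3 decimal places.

σ̂²_MAP = 4.114

Sum of squared deviations about the known mean: SS = (-0.7−4)² + (4.5−4)² + (0.5−4)² + (8.8−4)² + (7.7−4)² + (3.1−4)² + (3.8−4)² = 72.17.
The Normal likelihood contributes (σ²)^(−n/2) exp(−SS/(2σ²)), so the posterior is Inverse-Gamma(α + n/2, β + SS/2) = Inverse-Gamma(8.5, 39.085).
The mode of Inverse-Gamma(a, b) is b/(a+1) = 39.085/9.5 ≈ 4.114.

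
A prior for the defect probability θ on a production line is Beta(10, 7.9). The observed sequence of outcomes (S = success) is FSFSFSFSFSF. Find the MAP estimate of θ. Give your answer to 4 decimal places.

θ̂_MAP = 0.5204

Prior: Beta(10, 7.9).
Data: 5 successes in 11 trials (from the sequence). The binomial likelihood contributes θ^5(1−θ)^6, so the posterior is Beta(10+5, 7.9+6) = Beta(15, 13.9).
For Beta(a, b) with a, b > 1 the mode is (a−1)/(a+b−2) = 14/26.9 ≈ 0.5204.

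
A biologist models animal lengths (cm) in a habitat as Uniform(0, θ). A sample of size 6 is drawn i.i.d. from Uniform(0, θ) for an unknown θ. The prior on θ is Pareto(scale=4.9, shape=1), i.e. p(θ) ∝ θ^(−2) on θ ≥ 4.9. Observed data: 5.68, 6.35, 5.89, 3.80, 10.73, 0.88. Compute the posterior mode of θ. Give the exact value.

The Uniform(0, θ) likelihood is θ^(−n) for θ ≥ max(xᵢ), zero otherwise. Here max(xᵢ) = 10.73.
Posterior ∝ θ^(−2) · θ^(−6) = θ^(−8) on θ ≥ max(4.9, 10.73) = 10.73.
This density is strictly decreasing in θ, so the posterior mode lies at the lower boundary of the support.

θ̂_MAP = 10.73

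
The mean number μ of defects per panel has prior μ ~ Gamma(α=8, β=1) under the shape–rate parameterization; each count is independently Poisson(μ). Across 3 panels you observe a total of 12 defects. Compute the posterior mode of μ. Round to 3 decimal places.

μ̂_MAP = 4.750

Σxᵢ = 12, n = 3.
Posterior ∝ μ^7e^(−1μ) · μ^12e^(−3μ) = μ^19e^(−4μ), i.e. Gamma(shape=20, rate=4).
The mode of a Gamma(a, b) with a ≥ 1 (shape–rate) is (a−1)/b = 19/4 ≈ 4.750.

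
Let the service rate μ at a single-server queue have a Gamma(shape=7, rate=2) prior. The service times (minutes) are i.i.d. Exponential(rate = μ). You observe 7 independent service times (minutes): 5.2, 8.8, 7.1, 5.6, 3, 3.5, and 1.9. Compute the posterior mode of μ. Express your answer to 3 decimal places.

μ̂_MAP = 0.350

The Exponential(rate=μ) likelihood is ∝ μ^n e^(−μΣtᵢ). Here n = 7 and Σtᵢ = 5.2 + 8.8 + 7.1 + 5.6 + 3 + 3.5 + 1.9 = 35.1.
Posterior ∝ μ^6e^(−2μ) · μ^7e^(−35.1μ) = μ^13e^(−37.1μ), i.e. Gamma(14, 37.1).
Mode = (a−1)/b = 13/37.1 ≈ 0.350.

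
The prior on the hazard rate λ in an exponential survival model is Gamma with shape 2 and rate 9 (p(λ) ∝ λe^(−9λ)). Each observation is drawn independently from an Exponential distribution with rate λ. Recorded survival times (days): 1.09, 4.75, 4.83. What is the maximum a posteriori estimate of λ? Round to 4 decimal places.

The Exponential(rate=λ) likelihood is ∝ λ^n e^(−λΣtᵢ). Here n = 3 and Σtᵢ = 1.09 + 4.75 + 4.83 = 10.67.
Posterior ∝ λe^(−9λ) · λ^3e^(−10.67λ) = λ^4e^(−19.67λ), i.e. Gamma(5, 19.67).
Mode = (a−1)/b = 4/19.67 ≈ 0.2034.

λ̂_MAP = 0.2034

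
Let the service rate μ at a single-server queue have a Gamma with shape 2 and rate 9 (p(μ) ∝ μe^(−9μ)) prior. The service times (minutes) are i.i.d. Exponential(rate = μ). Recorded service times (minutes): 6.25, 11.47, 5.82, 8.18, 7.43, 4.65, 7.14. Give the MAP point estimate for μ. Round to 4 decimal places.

μ̂_MAP = 0.1335

The Exponential(rate=μ) likelihood is ∝ μ^n e^(−μΣtᵢ). Here n = 7 and Σtᵢ = 6.25 + 11.47 + 5.82 + 8.18 + 7.43 + 4.65 + 7.14 = 50.94.
Posterior ∝ μe^(−9μ) · μ^7e^(−50.94μ) = μ^8e^(−59.94μ), i.e. Gamma(9, 59.94).
Mode = (a−1)/b = 8/59.94 ≈ 0.1335.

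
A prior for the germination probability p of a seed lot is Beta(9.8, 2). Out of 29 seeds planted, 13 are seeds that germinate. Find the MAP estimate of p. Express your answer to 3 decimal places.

p̂_MAP = 0.562

Prior: Beta(9.8, 2).
Data: 13 successes in 29 trials. The binomial likelihood contributes p^13(1−p)^16, so the posterior is Beta(9.8+13, 2+16) = Beta(22.8, 18).
For Beta(a, b) with a, b > 1 the mode is (a−1)/(a+b−2) = 21.8/38.8 ≈ 0.562.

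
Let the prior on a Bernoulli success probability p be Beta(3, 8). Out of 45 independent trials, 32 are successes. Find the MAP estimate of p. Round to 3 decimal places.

p̂_MAP = 0.630

Prior: Beta(3, 8).
Data: 32 successes in 45 trials. The binomial likelihood contributes p^32(1−p)^13, so the posterior is Beta(3+32, 8+13) = Beta(35, 21).
For Beta(a, b) with a, b > 1 the mode is (a−1)/(a+b−2) = 34/54 ≈ 0.630.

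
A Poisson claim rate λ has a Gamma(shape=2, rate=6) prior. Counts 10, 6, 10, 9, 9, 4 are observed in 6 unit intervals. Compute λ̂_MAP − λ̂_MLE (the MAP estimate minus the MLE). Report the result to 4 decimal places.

Σxᵢ = 48. Posterior is Gamma(50, 12); MAP = (50−1)/12 = 49/12 ≈ 4.08333.
MLE = x̄ = 48/6 ≈ 8.00000.
Difference = 49/12 − 48/6 = -47/12 ≈ -3.9167.

MAP − MLE = -3.9167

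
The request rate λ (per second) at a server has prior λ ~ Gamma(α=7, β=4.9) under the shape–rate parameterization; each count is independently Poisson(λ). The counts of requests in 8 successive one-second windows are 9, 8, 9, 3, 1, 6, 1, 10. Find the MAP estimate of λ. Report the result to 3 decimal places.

λ̂_MAP = 4.109

Σxᵢ = 9+8+9+3+1+6+1+10 = 47, with n = 8.
Posterior ∝ λ^6e^(−4.9λ) · λ^47e^(−8λ) = λ^53e^(−12.9λ), i.e. Gamma(shape=54, rate=12.9).
The mode of a Gamma(a, b) with a ≥ 1 (shape–rate) is (a−1)/b = 53/12.9 ≈ 4.109.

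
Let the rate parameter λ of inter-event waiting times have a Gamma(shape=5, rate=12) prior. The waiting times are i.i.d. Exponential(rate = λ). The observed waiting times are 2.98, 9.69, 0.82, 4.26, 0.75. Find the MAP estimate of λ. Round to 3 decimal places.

λ̂_MAP = 0.295

The Exponential(rate=λ) likelihood is ∝ λ^n e^(−λΣtᵢ). Here n = 5 and Σtᵢ = 2.98 + 9.69 + 0.82 + 4.26 + 0.75 = 18.50.
Posterior ∝ λ^4e^(−12λ) · λ^5e^(−18.50λ) = λ^9e^(−30.50λ), i.e. Gamma(10, 30.50).
Mode = (a−1)/b = 9/30.50 ≈ 0.295.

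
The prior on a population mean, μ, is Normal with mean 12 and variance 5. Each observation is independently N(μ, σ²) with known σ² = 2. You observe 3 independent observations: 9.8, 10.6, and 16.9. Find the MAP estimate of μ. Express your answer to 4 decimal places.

n = 3; x̄ = (9.8 + 10.6 + 16.9)/3 = 37.3/3 = 373/30 ≈ 12.4333.
For a Normal prior and Normal likelihood with known variance, the posterior is Normal; its mode equals its mean, the precision-weighted average.
Prior precision 1/σ₀² = 1/5 = 0.2; data precision n/σ² = 3/2 = 1.5.
μ̂ = (0.2·12 + 1.5·(373/30)) / (0.2 + 1.5) = 21.05/1.7 = 421/34 ≈ 12.3824.

μ̂_MAP = 12.3824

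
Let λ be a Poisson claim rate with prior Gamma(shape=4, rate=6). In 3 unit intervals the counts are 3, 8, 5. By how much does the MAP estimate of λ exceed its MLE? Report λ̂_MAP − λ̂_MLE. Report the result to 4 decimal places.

MAP − MLE = -3.2222

Σxᵢ = 16. Posterior is Gamma(20, 9); MAP = (20−1)/9 = 19/9 ≈ 2.11111.
MLE = x̄ = 16/3 ≈ 5.33333.
Difference = 19/9 − 16/3 = -29/9 ≈ -3.2222.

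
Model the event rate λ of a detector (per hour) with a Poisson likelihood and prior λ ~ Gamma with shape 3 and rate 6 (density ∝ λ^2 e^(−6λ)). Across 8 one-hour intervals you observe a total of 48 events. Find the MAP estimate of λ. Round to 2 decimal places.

λ̂_MAP = 3.57

Σxᵢ = 48, n = 8.
Posterior ∝ λ^2e^(−6λ) · λ^48e^(−8λ) = λ^50e^(−14λ), i.e. Gamma(shape=51, rate=14).
The mode of a Gamma(a, b) with a ≥ 1 (shape–rate) is (a−1)/b = 50/14 ≈ 3.57.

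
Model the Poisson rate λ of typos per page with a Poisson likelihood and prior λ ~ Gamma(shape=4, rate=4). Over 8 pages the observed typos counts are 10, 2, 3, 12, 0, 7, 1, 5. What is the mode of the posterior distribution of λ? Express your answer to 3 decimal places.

Σxᵢ = 10+2+3+12+0+7+1+5 = 40, with n = 8.
Posterior ∝ λ^3e^(−4λ) · λ^40e^(−8λ) = λ^43e^(−12λ), i.e. Gamma(shape=44, rate=12).
The mode of a Gamma(a, b) with a ≥ 1 (shape–rate) is (a−1)/b = 43/12 ≈ 3.583.

λ̂_MAP = 3.583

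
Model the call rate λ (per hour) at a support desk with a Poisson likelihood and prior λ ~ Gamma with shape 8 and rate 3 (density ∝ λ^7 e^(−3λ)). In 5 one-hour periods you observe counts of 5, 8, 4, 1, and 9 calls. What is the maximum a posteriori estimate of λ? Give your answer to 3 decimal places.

λ̂_MAP = 4.250

Σxᵢ = 5+8+4+1+9 = 27, with n = 5.
Posterior ∝ λ^7e^(−3λ) · λ^27e^(−5λ) = λ^34e^(−8λ), i.e. Gamma(shape=35, rate=8).
The mode of a Gamma(a, b) with a ≥ 1 (shape–rate) is (a−1)/b = 34/8 ≈ 4.250.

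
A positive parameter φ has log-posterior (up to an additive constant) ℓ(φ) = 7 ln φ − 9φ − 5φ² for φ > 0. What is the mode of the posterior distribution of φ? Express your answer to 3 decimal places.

ℓ'(φ) = 7/φ − 9 − 10φ. Setting this to zero and multiplying by φ: 10φ² + 9φ − 7 = 0.
φ = (−9 + √(9² + 4·10·7)) / (2·10) = (−9 + √361) / 20 = (−9 + 19)/20 = 1/2.
ℓ''(φ) = −7/φ² − 10 < 0, confirming a maximum.

φ̂_MAP = 0.500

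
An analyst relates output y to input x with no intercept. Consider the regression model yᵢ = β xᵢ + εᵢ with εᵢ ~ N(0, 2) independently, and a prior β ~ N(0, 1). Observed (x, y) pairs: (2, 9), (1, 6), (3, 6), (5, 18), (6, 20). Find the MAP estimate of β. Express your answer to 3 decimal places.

β̂_MAP = 3.273

log p(β | y) = −Σ(yᵢ − βxᵢ)²/(2·2) − β²/(2·1) + const.
Setting the derivative to zero: Σxᵢ(yᵢ − βxᵢ)/2 − β/1 = 0, so β = Σxᵢyᵢ / (Σxᵢ² + σ²/τ²).
Σxᵢyᵢ = 2·9 + 1·6 + 3·6 + 5·18 + 6·20 = 252; Σxᵢ² = 75; σ²/τ² = 2.
β̂_MAP = 252 / (75 + 2) = 252/77 ≈ 3.273.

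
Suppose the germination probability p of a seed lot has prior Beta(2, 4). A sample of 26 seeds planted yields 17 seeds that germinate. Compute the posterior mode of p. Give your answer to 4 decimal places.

Prior: Beta(2, 4).
Data: 17 successes in 26 trials. The binomial likelihood contributes p^17(1−p)^9, so the posterior is Beta(2+17, 4+9) = Beta(19, 13).
For Beta(a, b) with a, b > 1 the mode is (a−1)/(a+b−2) = 18/30 ≈ 0.6000.

p̂_MAP = 0.6000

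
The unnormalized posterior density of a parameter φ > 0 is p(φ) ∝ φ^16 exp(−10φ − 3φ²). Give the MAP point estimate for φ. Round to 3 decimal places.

φ̂_MAP = 1.000

ℓ'(φ) = 16/φ − 10 − 6φ. Setting this to zero and multiplying by φ: 6φ² + 10φ − 16 = 0.
φ = (−10 + √(10² + 4·6·16)) / (2·6) = (−10 + √484) / 12 = (−10 + 22)/12 = 1.
ℓ''(φ) = −16/φ² − 6 < 0, confirming a maximum.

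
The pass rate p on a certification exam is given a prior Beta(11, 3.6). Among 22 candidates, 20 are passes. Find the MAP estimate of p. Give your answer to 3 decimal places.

p̂_MAP = 0.867

Prior: Beta(11, 3.6).
Data: 20 successes in 22 trials. The binomial likelihood contributes p^20(1−p)^2, so the posterior is Beta(11+20, 3.6+2) = Beta(31, 5.6).
For Beta(a, b) with a, b > 1 the mode is (a−1)/(a+b−2) = 30/34.6 ≈ 0.867.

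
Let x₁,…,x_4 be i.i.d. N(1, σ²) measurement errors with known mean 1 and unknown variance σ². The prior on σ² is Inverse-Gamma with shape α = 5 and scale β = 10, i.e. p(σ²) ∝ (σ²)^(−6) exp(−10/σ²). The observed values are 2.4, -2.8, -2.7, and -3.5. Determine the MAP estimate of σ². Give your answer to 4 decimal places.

σ̂²_MAP = 4.3963

Sum of squared deviations about the known mean: SS = (2.4−1)² + (-2.8−1)² + (-2.7−1)² + (-3.5−1)² = 50.34.
The Normal likelihood contributes (σ²)^(−n/2) exp(−SS/(2σ²)), so the posterior is Inverse-Gamma(α + n/2, β + SS/2) = Inverse-Gamma(7, 35.17).
The mode of Inverse-Gamma(a, b) is b/(a+1) = 35.17/8 ≈ 4.3963.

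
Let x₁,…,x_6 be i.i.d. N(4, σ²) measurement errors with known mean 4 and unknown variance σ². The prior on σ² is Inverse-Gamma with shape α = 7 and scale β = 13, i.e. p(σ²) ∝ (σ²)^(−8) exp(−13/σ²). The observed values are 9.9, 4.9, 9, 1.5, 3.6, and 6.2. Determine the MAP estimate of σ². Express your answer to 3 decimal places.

Sum of squared deviations about the known mean: SS = (9.9−4)² + (4.9−4)² + (9−4)² + (1.5−4)² + (3.6−4)² + (6.2−4)² = 71.87.
The Normal likelihood contributes (σ²)^(−n/2) exp(−SS/(2σ²)), so the posterior is Inverse-Gamma(α + n/2, β + SS/2) = Inverse-Gamma(10, 48.935).
The mode of Inverse-Gamma(a, b) is b/(a+1) = 48.935/11 ≈ 4.449.

σ̂²_MAP = 4.449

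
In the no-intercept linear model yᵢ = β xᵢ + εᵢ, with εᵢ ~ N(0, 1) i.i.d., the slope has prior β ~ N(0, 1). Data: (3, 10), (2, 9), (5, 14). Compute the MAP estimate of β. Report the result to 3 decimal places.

β̂_MAP = 3.026

log p(β | y) = −Σ(yᵢ − βxᵢ)²/(2·1) − β²/(2·1) + const.
Setting the derivative to zero: Σxᵢ(yᵢ − βxᵢ)/1 − β/1 = 0, so β = Σxᵢyᵢ / (Σxᵢ² + σ²/τ²).
Σxᵢyᵢ = 3·10 + 2·9 + 5·14 = 118; Σxᵢ² = 38; σ²/τ² = 1.
β̂_MAP = 118 / (38 + 1) = 118/39 ≈ 3.026.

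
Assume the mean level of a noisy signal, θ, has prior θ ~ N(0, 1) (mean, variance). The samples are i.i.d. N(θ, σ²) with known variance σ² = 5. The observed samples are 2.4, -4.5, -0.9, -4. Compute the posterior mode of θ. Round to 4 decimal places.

n = 4; x̄ = (2.4 + (-4.5) + (-0.9) + (-4))/4 = -7/4 = -1.75.
For a Normal prior and Normal likelihood with known variance, the posterior is Normal; its mode equals its mean, the precision-weighted average.
Prior precision 1/σ₀² = 1/1 = 1; data precision n/σ² = 4/5 = 0.8.
θ̂ = (1·0 + 0.8·(-1.75)) / (1 + 0.8) = (-1.4)/1.8 = -7/9 ≈ -0.7778.

θ̂_MAP = -0.7778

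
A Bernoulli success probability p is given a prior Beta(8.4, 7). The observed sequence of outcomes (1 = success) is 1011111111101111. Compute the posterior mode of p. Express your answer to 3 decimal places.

p̂_MAP = 0.728

Prior: Beta(8.4, 7).
Data: 14 successes in 16 trials (from the sequence). The binomial likelihood contributes p^14(1−p)^2, so the posterior is Beta(8.4+14, 7+2) = Beta(22.4, 9).
For Beta(a, b) with a, b > 1 the mode is (a−1)/(a+b−2) = 21.4/29.4 ≈ 0.728.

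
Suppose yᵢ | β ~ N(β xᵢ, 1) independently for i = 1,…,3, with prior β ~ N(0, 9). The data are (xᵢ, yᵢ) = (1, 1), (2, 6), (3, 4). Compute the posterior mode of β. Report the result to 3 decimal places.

log p(β | y) = −Σ(yᵢ − βxᵢ)²/(2·1) − β²/(2·9) + const.
Setting the derivative to zero: Σxᵢ(yᵢ − βxᵢ)/1 − β/9 = 0, so β = Σxᵢyᵢ / (Σxᵢ² + σ²/τ²).
Σxᵢyᵢ = 1·1 + 2·6 + 3·4 = 25; Σxᵢ² = 14; σ²/τ² = 1/9.
β̂_MAP = 25 / (14 + 1/9) = 25/(127/9) = 225/127 ≈ 1.772.

β̂_MAP = 1.772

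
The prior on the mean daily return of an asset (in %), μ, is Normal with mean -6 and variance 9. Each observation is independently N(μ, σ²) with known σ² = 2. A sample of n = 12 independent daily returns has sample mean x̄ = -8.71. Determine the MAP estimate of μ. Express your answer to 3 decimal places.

n = 12, x̄ = -8.71.
For a Normal prior and Normal likelihood with known variance, the posterior is Normal; its mode equals its mean, the precision-weighted average.
Prior precision 1/σ₀² = 1/9; data precision n/σ² = 12/2 = 6.
μ̂ = ((1/9)·(-6) + 6·(-8.71)) / (1/9 + 6) = (-7939/150)/(55/9) = -23817/2750 ≈ -8.661.

μ̂_MAP = -8.661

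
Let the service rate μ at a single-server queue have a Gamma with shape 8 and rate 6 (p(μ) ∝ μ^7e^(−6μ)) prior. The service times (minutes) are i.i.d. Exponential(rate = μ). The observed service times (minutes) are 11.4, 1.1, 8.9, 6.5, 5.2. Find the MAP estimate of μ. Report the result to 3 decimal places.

The Exponential(rate=μ) likelihood is ∝ μ^n e^(−μΣtᵢ). Here n = 5 and Σtᵢ = 11.4 + 1.1 + 8.9 + 6.5 + 5.2 = 33.1.
Posterior ∝ μ^7e^(−6μ) · μ^5e^(−33.1μ) = μ^12e^(−39.1μ), i.e. Gamma(13, 39.1).
Mode = (a−1)/b = 12/39.1 ≈ 0.307.

μ̂_MAP = 0.307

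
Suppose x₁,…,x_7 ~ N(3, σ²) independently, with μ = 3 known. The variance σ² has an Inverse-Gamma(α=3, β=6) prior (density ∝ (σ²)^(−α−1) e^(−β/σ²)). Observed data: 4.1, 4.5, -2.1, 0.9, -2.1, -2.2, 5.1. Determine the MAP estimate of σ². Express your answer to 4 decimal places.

Sum of squared deviations about the known mean: SS = (4.1−3)² + (4.5−3)² + (-2.1−3)² + (0.9−3)² + (-2.1−3)² + (-2.2−3)² + (5.1−3)² = 91.34.
The Normal likelihood contributes (σ²)^(−n/2) exp(−SS/(2σ²)), so the posterior is Inverse-Gamma(α + n/2, β + SS/2) = Inverse-Gamma(6.5, 51.67).
The mode of Inverse-Gamma(a, b) is b/(a+1) = 51.67/7.5 ≈ 6.8893.

σ̂²_MAP = 6.8893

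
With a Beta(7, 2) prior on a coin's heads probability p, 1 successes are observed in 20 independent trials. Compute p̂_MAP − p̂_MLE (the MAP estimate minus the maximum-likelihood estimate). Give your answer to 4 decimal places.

Posterior is Beta(8, 21); MAP = (8−1)/(29−2) = 7/27 ≈ 0.25926.
MLE ignores the prior: p̂_MLE = k/n = 1/20 ≈ 0.05000.
Difference = 7/27 − 1/20 = 113/540 ≈ 0.2093.

MAP − MLE = 0.2093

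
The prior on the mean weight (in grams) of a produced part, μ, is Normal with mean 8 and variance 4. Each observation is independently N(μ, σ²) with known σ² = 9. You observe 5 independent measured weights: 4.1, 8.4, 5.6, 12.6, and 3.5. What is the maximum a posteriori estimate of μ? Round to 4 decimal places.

n = 5; x̄ = (4.1 + 8.4 + 5.6 + 12.6 + 3.5)/5 = 34.2/5 = 6.84.
For a Normal prior and Normal likelihood with known variance, the posterior is Normal; its mode equals its mean, the precision-weighted average.
Prior precision 1/σ₀² = 1/4 = 0.25; data precision n/σ² = 5/9.
μ̂ = (0.25·8 + (5/9)·6.84) / (0.25 + 5/9) = 5.8/(29/36) = 7.2000.

μ̂_MAP = 7.2000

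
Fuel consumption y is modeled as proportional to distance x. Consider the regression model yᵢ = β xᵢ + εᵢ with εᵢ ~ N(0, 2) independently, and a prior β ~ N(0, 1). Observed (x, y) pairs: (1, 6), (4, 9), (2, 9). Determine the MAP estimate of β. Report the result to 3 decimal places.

β̂_MAP = 2.609

log p(β | y) = −Σ(yᵢ − βxᵢ)²/(2·2) − β²/(2·1) + const.
Setting the derivative to zero: Σxᵢ(yᵢ − βxᵢ)/2 − β/1 = 0, so β = Σxᵢyᵢ / (Σxᵢ² + σ²/τ²).
Σxᵢyᵢ = 1·6 + 4·9 + 2·9 = 60; Σxᵢ² = 21; σ²/τ² = 2.
β̂_MAP = 60 / (21 + 2) = 60/23 ≈ 2.609.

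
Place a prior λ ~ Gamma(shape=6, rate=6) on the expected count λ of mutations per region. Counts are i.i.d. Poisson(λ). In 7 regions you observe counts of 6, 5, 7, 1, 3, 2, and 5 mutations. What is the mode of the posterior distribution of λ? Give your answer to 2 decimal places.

Σxᵢ = 6+5+7+1+3+2+5 = 29, with n = 7.
Posterior ∝ λ^5e^(−6λ) · λ^29e^(−7λ) = λ^34e^(−13λ), i.e. Gamma(shape=35, rate=13).
The mode of a Gamma(a, b) with a ≥ 1 (shape–rate) is (a−1)/b = 34/13 ≈ 2.62.

λ̂_MAP = 2.62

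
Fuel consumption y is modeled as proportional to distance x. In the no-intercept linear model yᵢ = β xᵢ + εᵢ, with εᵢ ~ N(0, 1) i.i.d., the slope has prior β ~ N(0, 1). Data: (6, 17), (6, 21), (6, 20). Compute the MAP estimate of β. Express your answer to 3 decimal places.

log p(β | y) = −Σ(yᵢ − βxᵢ)²/(2·1) − β²/(2·1) + const.
Setting the derivative to zero: Σxᵢ(yᵢ − βxᵢ)/1 − β/1 = 0, so β = Σxᵢyᵢ / (Σxᵢ² + σ²/τ²).
Σxᵢyᵢ = 6·17 + 6·21 + 6·20 = 348; Σxᵢ² = 108; σ²/τ² = 1.
β̂_MAP = 348 / (108 + 1) = 348/109 ≈ 3.193.

β̂_MAP = 3.193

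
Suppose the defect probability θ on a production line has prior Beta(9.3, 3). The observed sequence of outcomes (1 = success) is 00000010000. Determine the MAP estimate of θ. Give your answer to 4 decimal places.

θ̂_MAP = 0.4366

Prior: Beta(9.3, 3).
Data: 1 success in 11 trials (from the sequence). The binomial likelihood contributes θ(1−θ)^10, so the posterior is Beta(9.3+1, 3+10) = Beta(10.3, 13).
For Beta(a, b) with a, b > 1 the mode is (a−1)/(a+b−2) = 9.3/21.3 ≈ 0.4366.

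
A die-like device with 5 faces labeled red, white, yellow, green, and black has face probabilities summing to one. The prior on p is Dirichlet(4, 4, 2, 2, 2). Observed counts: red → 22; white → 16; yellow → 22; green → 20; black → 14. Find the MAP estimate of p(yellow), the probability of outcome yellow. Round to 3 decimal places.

The posterior is Dirichlet(αᵢ + nᵢ) = Dirichlet(26, 20, 24, 22, 16).
For a Dirichlet(a₁,…,a_K) with all aᵢ > 1, the mode has j-th component (aⱼ − 1)/(Σaᵢ − K).
Here Σaᵢ = 108 and K = 5, so p(yellow) = (24 − 1)/(108 − 5) = 23/103 ≈ 0.223.

MAP estimate of p(yellow) = 0.223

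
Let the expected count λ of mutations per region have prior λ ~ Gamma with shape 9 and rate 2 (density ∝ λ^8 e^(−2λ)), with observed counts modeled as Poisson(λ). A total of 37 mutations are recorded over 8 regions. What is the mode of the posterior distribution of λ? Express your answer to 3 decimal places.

λ̂_MAP = 4.500

Σxᵢ = 37, n = 8.
Posterior ∝ λ^8e^(−2λ) · λ^37e^(−8λ) = λ^45e^(−10λ), i.e. Gamma(shape=46, rate=10).
The mode of a Gamma(a, b) with a ≥ 1 (shape–rate) is (a−1)/b = 45/10 ≈ 4.500.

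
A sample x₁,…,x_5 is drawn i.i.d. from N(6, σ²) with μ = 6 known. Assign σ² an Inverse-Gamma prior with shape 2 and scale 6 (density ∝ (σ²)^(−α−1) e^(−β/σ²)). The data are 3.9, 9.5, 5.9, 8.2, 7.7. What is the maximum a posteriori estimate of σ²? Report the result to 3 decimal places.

Sum of squared deviations about the known mean: SS = (3.9−6)² + (9.5−6)² + (5.9−6)² + (8.2−6)² + (7.7−6)² = 24.4.
The Normal likelihood contributes (σ²)^(−n/2) exp(−SS/(2σ²)), so the posterior is Inverse-Gamma(α + n/2, β + SS/2) = Inverse-Gamma(4.5, 18.2).
The mode of Inverse-Gamma(a, b) is b/(a+1) = 18.2/5.5 ≈ 3.309.

σ̂²_MAP = 3.309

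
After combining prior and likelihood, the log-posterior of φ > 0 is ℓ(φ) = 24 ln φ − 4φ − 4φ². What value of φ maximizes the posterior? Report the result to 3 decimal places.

ℓ'(φ) = 24/φ − 4 − 8φ. Setting this to zero and multiplying by φ: 8φ² + 4φ − 24 = 0.
φ = (−4 + √(4² + 4·8·24)) / (2·8) = (−4 + √784) / 16 = (−4 + 28)/16 = 3/2.
ℓ''(φ) = −24/φ² − 8 < 0, confirming a maximum.

φ̂_MAP = 1.500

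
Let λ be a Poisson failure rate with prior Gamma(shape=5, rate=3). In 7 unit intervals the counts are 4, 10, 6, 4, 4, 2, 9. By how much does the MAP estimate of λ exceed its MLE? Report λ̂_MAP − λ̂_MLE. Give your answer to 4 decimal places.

MAP − MLE = -1.2714

Σxᵢ = 39. Posterior is Gamma(44, 10); MAP = (44−1)/10 = 43/10 ≈ 4.30000.
MLE = x̄ = 39/7 ≈ 5.57143.
Difference = 43/10 − 39/7 = -89/70 ≈ -1.2714.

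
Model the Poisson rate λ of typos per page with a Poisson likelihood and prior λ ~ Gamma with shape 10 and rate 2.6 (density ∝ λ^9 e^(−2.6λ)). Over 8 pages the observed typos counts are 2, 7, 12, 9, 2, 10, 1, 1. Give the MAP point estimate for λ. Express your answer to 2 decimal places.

λ̂_MAP = 5.00

Σxᵢ = 2+7+12+9+2+10+1+1 = 44, with n = 8.
Posterior ∝ λ^9e^(−2.6λ) · λ^44e^(−8λ) = λ^53e^(−10.6λ), i.e. Gamma(shape=54, rate=10.6).
The mode of a Gamma(a, b) with a ≥ 1 (shape–rate) is (a−1)/b = 53/10.6 ≈ 5.00.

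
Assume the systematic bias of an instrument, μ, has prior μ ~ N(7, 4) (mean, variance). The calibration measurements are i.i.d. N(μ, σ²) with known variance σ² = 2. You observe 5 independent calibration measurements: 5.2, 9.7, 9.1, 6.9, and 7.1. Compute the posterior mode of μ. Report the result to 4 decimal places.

n = 5; x̄ = (5.2 + 9.7 + 9.1 + 6.9 + 7.1)/5 = 38/5 = 7.6.
For a Normal prior and Normal likelihood with known variance, the posterior is Normal; its mode equals its mean, the precision-weighted average.
Prior precision 1/σ₀² = 1/4 = 0.25; data precision n/σ² = 5/2 = 2.5.
μ̂ = (0.25·7 + 2.5·7.6) / (0.25 + 2.5) = 20.75/2.75 = 83/11 ≈ 7.5455.

μ̂_MAP = 7.5455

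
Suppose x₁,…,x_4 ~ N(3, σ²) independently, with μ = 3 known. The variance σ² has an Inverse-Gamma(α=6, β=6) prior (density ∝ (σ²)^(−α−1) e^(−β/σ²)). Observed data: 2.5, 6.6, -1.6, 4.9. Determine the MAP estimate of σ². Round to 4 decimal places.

Sum of squared deviations about the known mean: SS = (2.5−3)² + (6.6−3)² + (-1.6−3)² + (4.9−3)² = 37.98.
The Normal likelihood contributes (σ²)^(−n/2) exp(−SS/(2σ²)), so the posterior is Inverse-Gamma(α + n/2, β + SS/2) = Inverse-Gamma(8, 24.99).
The mode of Inverse-Gamma(a, b) is b/(a+1) = 24.99/9 ≈ 2.7767.

σ̂²_MAP = 2.7767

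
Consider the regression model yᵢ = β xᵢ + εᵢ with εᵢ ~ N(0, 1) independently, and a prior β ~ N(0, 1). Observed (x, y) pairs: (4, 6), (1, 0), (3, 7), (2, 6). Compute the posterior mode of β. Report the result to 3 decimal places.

β̂_MAP = 1.839

log p(β | y) = −Σ(yᵢ − βxᵢ)²/(2·1) − β²/(2·1) + const.
Setting the derivative to zero: Σxᵢ(yᵢ − βxᵢ)/1 − β/1 = 0, so β = Σxᵢyᵢ / (Σxᵢ² + σ²/τ²).
Σxᵢyᵢ = 4·6 + 1·0 + 3·7 + 2·6 = 57; Σxᵢ² = 30; σ²/τ² = 1.
β̂_MAP = 57 / (30 + 1) = 57/31 ≈ 1.839.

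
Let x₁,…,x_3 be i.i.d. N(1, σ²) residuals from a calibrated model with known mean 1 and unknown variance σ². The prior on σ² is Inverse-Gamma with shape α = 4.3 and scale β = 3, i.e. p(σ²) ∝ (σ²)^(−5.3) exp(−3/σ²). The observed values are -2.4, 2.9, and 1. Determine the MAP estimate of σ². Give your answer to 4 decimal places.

Sum of squared deviations about the known mean: SS = (-2.4−1)² + (2.9−1)² + (1−1)² = 15.17.
The Normal likelihood contributes (σ²)^(−n/2) exp(−SS/(2σ²)), so the posterior is Inverse-Gamma(α + n/2, β + SS/2) = Inverse-Gamma(5.8, 10.585).
The mode of Inverse-Gamma(a, b) is b/(a+1) = 10.585/6.8 ≈ 1.5566.

σ̂²_MAP = 1.5566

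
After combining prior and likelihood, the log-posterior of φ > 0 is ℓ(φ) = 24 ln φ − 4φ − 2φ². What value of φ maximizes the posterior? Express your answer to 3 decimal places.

ℓ'(φ) = 24/φ − 4 − 4φ. Setting this to zero and multiplying by φ: 4φ² + 4φ − 24 = 0.
φ = (−4 + √(4² + 4·4·24)) / (2·4) = (−4 + √400) / 8 = (−4 + 20)/8 = 2.
ℓ''(φ) = −24/φ² − 4 < 0, confirming a maximum.

φ̂_MAP = 2.000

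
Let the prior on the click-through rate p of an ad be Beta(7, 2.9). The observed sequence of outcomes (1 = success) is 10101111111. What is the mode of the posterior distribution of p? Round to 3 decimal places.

Prior: Beta(7, 2.9).
Data: 9 successes in 11 trials (from the sequence). The binomial likelihood contributes p^9(1−p)^2, so the posterior is Beta(7+9, 2.9+2) = Beta(16, 4.9).
For Beta(a, b) with a, b > 1 the mode is (a−1)/(a+b−2) = 15/18.9 ≈ 0.794.

p̂_MAP = 0.794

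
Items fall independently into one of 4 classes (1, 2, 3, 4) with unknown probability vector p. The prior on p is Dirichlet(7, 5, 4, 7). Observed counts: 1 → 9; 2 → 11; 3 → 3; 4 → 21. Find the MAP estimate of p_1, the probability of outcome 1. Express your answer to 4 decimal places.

The posterior is Dirichlet(αᵢ + nᵢ) = Dirichlet(16, 16, 7, 28).
For a Dirichlet(a₁,…,a_K) with all aᵢ > 1, the mode has j-th component (aⱼ − 1)/(Σaᵢ − K).
Here Σaᵢ = 67 and K = 4, so p_1 = (16 − 1)/(67 − 4) = 15/63 ≈ 0.2381.

MAP estimate: 0.2381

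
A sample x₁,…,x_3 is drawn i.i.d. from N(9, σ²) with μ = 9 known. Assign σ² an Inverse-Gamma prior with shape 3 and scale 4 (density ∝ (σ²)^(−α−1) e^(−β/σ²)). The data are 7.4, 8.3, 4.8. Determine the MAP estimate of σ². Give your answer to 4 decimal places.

σ̂²_MAP = 2.6082

Sum of squared deviations about the known mean: SS = (7.4−9)² + (8.3−9)² + (4.8−9)² = 20.69.
The Normal likelihood contributes (σ²)^(−n/2) exp(−SS/(2σ²)), so the posterior is Inverse-Gamma(α + n/2, β + SS/2) = Inverse-Gamma(4.5, 14.345).
The mode of Inverse-Gamma(a, b) is b/(a+1) = 14.345/5.5 ≈ 2.6082.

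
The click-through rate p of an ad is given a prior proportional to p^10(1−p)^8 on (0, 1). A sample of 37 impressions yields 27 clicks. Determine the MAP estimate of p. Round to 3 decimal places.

The prior density ∝ p^10(1−p)^8 is the kernel of Beta(11, 9).
Data: 27 successes in 37 trials. The binomial likelihood contributes p^27(1−p)^10, so the posterior is Beta(11+27, 9+10) = Beta(38, 19).
For Beta(a, b) with a, b > 1 the mode is (a−1)/(a+b−2) = 37/55 ≈ 0.673.

p̂_MAP = 0.673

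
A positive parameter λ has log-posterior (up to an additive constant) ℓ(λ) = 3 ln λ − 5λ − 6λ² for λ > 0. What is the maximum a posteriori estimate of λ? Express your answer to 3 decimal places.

ℓ'(λ) = 3/λ − 5 − 12λ. Setting this to zero and multiplying by λ: 12λ² + 5λ − 3 = 0.
λ = (−5 + √(5² + 4·12·3)) / (2·12) = (−5 + √169) / 24 = (−5 + 13)/24 = 1/3.
ℓ''(λ) = −3/λ² − 12 < 0, confirming a maximum.

λ̂_MAP = 0.333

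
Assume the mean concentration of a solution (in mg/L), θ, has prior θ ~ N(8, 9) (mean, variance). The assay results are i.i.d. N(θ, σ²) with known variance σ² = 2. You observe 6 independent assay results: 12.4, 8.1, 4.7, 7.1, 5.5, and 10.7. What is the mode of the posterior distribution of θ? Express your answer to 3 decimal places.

θ̂_MAP = 8.080

n = 6; x̄ = (12.4 + 8.1 + 4.7 + 7.1 + 5.5 + 10.7)/6 = 48.5/6 = 97/12 ≈ 8.0833.
For a Normal prior and Normal likelihood with known variance, the posterior is Normal; its mode equals its mean, the precision-weighted average.
Prior precision 1/σ₀² = 1/9; data precision n/σ² = 6/2 = 3.
θ̂ = ((1/9)·8 + 3·(97/12)) / (1/9 + 3) = (905/36)/(28/9) = 905/112 ≈ 8.080.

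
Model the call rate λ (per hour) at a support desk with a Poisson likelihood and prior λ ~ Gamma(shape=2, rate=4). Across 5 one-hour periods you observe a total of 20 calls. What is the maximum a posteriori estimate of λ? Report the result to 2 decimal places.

λ̂_MAP = 2.33

Σxᵢ = 20, n = 5.
Posterior ∝ λe^(−4λ) · λ^20e^(−5λ) = λ^21e^(−9λ), i.e. Gamma(shape=22, rate=9).
The mode of a Gamma(a, b) with a ≥ 1 (shape–rate) is (a−1)/b = 21/9 ≈ 2.33.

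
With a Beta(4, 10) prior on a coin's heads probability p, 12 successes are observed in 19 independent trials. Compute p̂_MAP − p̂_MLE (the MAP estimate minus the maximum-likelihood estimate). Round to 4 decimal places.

Posterior is Beta(16, 17); MAP = (16−1)/(33−2) = 15/31 ≈ 0.48387.
MLE ignores the prior: p̂_MLE = k/n = 12/19 ≈ 0.63158.
Difference = 15/31 − 12/19 = -87/589 ≈ -0.1477.

MAP − MLE = -0.1477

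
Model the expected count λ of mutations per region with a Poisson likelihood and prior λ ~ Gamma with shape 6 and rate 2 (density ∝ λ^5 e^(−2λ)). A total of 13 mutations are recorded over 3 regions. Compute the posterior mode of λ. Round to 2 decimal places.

λ̂_MAP = 3.60

Σxᵢ = 13, n = 3.
Posterior ∝ λ^5e^(−2λ) · λ^13e^(−3λ) = λ^18e^(−5λ), i.e. Gamma(shape=19, rate=5).
The mode of a Gamma(a, b) with a ≥ 1 (shape–rate) is (a−1)/b = 18/5 ≈ 3.60.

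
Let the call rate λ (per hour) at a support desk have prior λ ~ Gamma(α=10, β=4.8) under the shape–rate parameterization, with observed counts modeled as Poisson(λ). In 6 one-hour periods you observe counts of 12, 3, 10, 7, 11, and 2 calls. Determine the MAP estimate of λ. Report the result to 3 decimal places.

Σxᵢ = 12+3+10+7+11+2 = 45, with n = 6.
Posterior ∝ λ^9e^(−4.8λ) · λ^45e^(−6λ) = λ^54e^(−10.8λ), i.e. Gamma(shape=55, rate=10.8).
The mode of a Gamma(a, b) with a ≥ 1 (shape–rate) is (a−1)/b = 54/10.8 ≈ 5.000.

λ̂_MAP = 5.000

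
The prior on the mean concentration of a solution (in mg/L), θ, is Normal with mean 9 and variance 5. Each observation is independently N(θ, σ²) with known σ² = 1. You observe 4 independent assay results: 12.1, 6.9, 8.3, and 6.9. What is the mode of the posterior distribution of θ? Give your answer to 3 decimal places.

θ̂_MAP = 8.571

n = 4; x̄ = (12.1 + 6.9 + 8.3 + 6.9)/4 = 34.2/4 = 8.55.
For a Normal prior and Normal likelihood with known variance, the posterior is Normal; its mode equals its mean, the precision-weighted average.
Prior precision 1/σ₀² = 1/5 = 0.2; data precision n/σ² = 4/1 = 4.
θ̂ = (0.2·9 + 4·8.55) / (0.2 + 4) = 36/4.2 = 60/7 ≈ 8.571.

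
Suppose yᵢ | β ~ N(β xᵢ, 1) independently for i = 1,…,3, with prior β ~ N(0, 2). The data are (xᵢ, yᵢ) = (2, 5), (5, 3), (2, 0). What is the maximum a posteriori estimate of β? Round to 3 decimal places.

log p(β | y) = −Σ(yᵢ − βxᵢ)²/(2·1) − β²/(2·2) + const.
Setting the derivative to zero: Σxᵢ(yᵢ − βxᵢ)/1 − β/2 = 0, so β = Σxᵢyᵢ / (Σxᵢ² + σ²/τ²).
Σxᵢyᵢ = 2·5 + 5·3 + 2·0 = 25; Σxᵢ² = 33; σ²/τ² = 0.5.
β̂_MAP = 25 / (33 + 0.5) = 25/33.5 ≈ 0.746.

β̂_MAP = 0.746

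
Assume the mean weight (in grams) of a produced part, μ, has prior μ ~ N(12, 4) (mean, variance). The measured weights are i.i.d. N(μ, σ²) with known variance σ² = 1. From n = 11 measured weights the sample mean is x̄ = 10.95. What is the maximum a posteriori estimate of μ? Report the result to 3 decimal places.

n = 11, x̄ = 10.95.
For a Normal prior and Normal likelihood with known variance, the posterior is Normal; its mode equals its mean, the precision-weighted average.
Prior precision 1/σ₀² = 1/4 = 0.25; data precision n/σ² = 11/1 = 11.
μ̂ = (0.25·12 + 11·10.95) / (0.25 + 11) = 123.45/11.25 = 823/75 ≈ 10.973.

μ̂_MAP = 10.973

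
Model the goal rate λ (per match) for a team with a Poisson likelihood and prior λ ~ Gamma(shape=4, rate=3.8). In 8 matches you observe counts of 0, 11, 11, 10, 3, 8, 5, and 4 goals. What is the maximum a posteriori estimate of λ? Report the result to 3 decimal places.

Σxᵢ = 0+11+11+10+3+8+5+4 = 52, with n = 8.
Posterior ∝ λ^3e^(−3.8λ) · λ^52e^(−8λ) = λ^55e^(−11.8λ), i.e. Gamma(shape=56, rate=11.8).
The mode of a Gamma(a, b) with a ≥ 1 (shape–rate) is (a−1)/b = 55/11.8 ≈ 4.661.

λ̂_MAP = 4.661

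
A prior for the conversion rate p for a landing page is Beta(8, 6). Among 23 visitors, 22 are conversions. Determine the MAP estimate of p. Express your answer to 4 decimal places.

p̂_MAP = 0.8286

Prior: Beta(8, 6).
Data: 22 successes in 23 trials. The binomial likelihood contributes p^22(1−p)^1, so the posterior is Beta(8+22, 6+1) = Beta(30, 7).
For Beta(a, b) with a, b > 1 the mode is (a−1)/(a+b−2) = 29/35 ≈ 0.8286.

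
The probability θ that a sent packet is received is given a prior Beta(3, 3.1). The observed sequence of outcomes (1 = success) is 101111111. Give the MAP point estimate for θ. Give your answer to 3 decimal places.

θ̂_MAP = 0.763

Prior: Beta(3, 3.1).
Data: 8 successes in 9 trials (from the sequence). The binomial likelihood contributes θ^8(1−θ)^1, so the posterior is Beta(3+8, 3.1+1) = Beta(11, 4.1).
For Beta(a, b) with a, b > 1 the mode is (a−1)/(a+b−2) = 10/13.1 ≈ 0.763.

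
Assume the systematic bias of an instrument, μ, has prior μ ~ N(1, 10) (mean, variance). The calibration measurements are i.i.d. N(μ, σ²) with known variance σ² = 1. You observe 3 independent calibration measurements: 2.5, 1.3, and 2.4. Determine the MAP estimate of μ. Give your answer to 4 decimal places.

n = 3; x̄ = (2.5 + 1.3 + 2.4)/3 = 6.2/3 = 31/15 ≈ 2.0667.
For a Normal prior and Normal likelihood with known variance, the posterior is Normal; its mode equals its mean, the precision-weighted average.
Prior precision 1/σ₀² = 1/10 = 0.1; data precision n/σ² = 3/1 = 3.
μ̂ = (0.1·1 + 3·(31/15)) / (0.1 + 3) = 6.3/3.1 = 63/31 ≈ 2.0323.

μ̂_MAP = 2.0323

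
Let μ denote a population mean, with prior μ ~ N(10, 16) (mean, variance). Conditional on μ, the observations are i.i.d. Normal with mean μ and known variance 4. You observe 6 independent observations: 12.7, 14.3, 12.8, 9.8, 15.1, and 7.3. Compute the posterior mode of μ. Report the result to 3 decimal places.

n = 6; x̄ = (12.7 + 14.3 + 12.8 + 9.8 + 15.1 + 7.3)/6 = 72/6 = 12.
For a Normal prior and Normal likelihood with known variance, the posterior is Normal; its mode equals its mean, the precision-weighted average.
Prior precision 1/σ₀² = 1/16 = 0.0625; data precision n/σ² = 6/4 = 1.5.
μ̂ = (0.0625·10 + 1.5·12) / (0.0625 + 1.5) = 18.625/1.5625 = 11.920.

μ̂_MAP = 11.920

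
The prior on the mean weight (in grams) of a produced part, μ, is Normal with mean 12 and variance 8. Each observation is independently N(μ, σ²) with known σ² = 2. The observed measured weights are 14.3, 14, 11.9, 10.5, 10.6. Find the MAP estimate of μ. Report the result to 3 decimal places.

n = 5; x̄ = (14.3 + 14 + 11.9 + 10.5 + 10.6)/5 = 61.3/5 = 12.26.
For a Normal prior and Normal likelihood with known variance, the posterior is Normal; its mode equals its mean, the precision-weighted average.
Prior precision 1/σ₀² = 1/8 = 0.125; data precision n/σ² = 5/2 = 2.5.
μ̂ = (0.125·12 + 2.5·12.26) / (0.125 + 2.5) = 32.15/2.625 = 1286/105 ≈ 12.248.

μ̂_MAP = 12.248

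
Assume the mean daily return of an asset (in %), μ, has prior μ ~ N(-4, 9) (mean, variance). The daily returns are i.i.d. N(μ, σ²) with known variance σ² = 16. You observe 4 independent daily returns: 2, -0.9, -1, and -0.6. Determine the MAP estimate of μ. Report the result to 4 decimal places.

μ̂_MAP = -1.3173

n = 4; x̄ = (2 + (-0.9) + (-1) + (-0.6))/4 = -0.5/4 = -0.125.
For a Normal prior and Normal likelihood with known variance, the posterior is Normal; its mode equals its mean, the precision-weighted average.
Prior precision 1/σ₀² = 1/9; data precision n/σ² = 4/16 = 0.25.
μ̂ = ((1/9)·(-4) + 0.25·(-0.125)) / (1/9 + 0.25) = (-137/288)/(13/36) = -137/104 ≈ -1.3173.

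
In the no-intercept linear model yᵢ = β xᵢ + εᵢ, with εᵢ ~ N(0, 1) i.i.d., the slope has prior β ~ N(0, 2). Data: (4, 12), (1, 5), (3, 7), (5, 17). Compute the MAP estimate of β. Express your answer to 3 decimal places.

log p(β | y) = −Σ(yᵢ − βxᵢ)²/(2·1) − β²/(2·2) + const.
Setting the derivative to zero: Σxᵢ(yᵢ − βxᵢ)/1 − β/2 = 0, so β = Σxᵢyᵢ / (Σxᵢ² + σ²/τ²).
Σxᵢyᵢ = 4·12 + 1·5 + 3·7 + 5·17 = 159; Σxᵢ² = 51; σ²/τ² = 0.5.
β̂_MAP = 159 / (51 + 0.5) = 159/51.5 ≈ 3.087.

β̂_MAP = 3.087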